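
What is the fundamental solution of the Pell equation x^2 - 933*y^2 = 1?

First expand sqrt(933) as a continued fraction. With x_i = (sqrt(933) + m_i)/d_i and (m_0, d_0) = (0, 1): a_0 = floor(sqrt(933)) = 30, since 30^2 = 900 <= 933 < 961 = 31^2.
Iterate m_{i+1} = d_i*a_i - m_i, d_{i+1} = (933 - m_{i+1}^2)/d_i, a_{i+1} = floor((a_0 + m_{i+1})/d_{i+1}):
  m_1 = 1*30 - 0 = 30, d_1 = (933 - 30^2)/1 = 33/1 = 33, a_1 = floor((30 + 30)/33) = 1.
  m_2 = 33*1 - 30 = 3, d_2 = (933 - 3^2)/33 = 924/33 = 28, a_2 = floor((30 + 3)/28) = 1.
  m_3 = 28*1 - 3 = 25, d_3 = (933 - 25^2)/28 = 308/28 = 11, a_3 = floor((30 + 25)/11) = 5.
  m_4 = 11*5 - 25 = 30, d_4 = (933 - 30^2)/11 = 33/11 = 3, a_4 = floor((30 + 30)/3) = 20.
  m_5 = 3*20 - 30 = 30, d_5 = (933 - 30^2)/3 = 33/3 = 11, a_5 = floor((30 + 30)/11) = 5.
  m_6 = 11*5 - 30 = 25, d_6 = (933 - 25^2)/11 = 308/11 = 28, a_6 = floor((30 + 25)/28) = 1.
  m_7 = 28*1 - 25 = 3, d_7 = (933 - 3^2)/28 = 924/28 = 33, a_7 = floor((30 + 3)/33) = 1.
  m_8 = 33*1 - 3 = 30, d_8 = (933 - 30^2)/33 = 33/33 = 1, a_8 = floor((30 + 30)/1) = 60.
  m_9 = 1*60 - 30 = 30, d_9 = (933 - 30^2)/1 = 33/1 = 33: (m_9, d_9) = (m_1, d_1) = (30, 33), so from here the quotients repeat a_1, ..., a_8; the period length is 8.
So sqrt(933) = [30; (1, 1, 5, 20, 5, 1, 1, 60)] with period length k = 8.
k is even, so the fundamental solution of x^2 - 933y^2 = 1 is (p_{k-1}, q_{k-1}) = (p_7, q_7); compute convergents through index 7.
Convergents (p_i = a_i*p_{i-1} + p_{i-2}, q_i = a_i*q_{i-1} + q_{i-2} with p_{-2}=0, p_{-1}=1, q_{-2}=1, q_{-1}=0):
  i=0: a_0=30, p_0 = 30*1 + 0 = 30, q_0 = 30*0 + 1 = 1.
  i=1: a_1=1, p_1 = 1*30 + 1 = 31, q_1 = 1*1 + 0 = 1.
  i=2: a_2=1, p_2 = 1*31 + 30 = 61, q_2 = 1*1 + 1 = 2.
  i=3: a_3=5, p_3 = 5*61 + 31 = 336, q_3 = 5*2 + 1 = 11.
  i=4: a_4=20, p_4 = 20*336 + 61 = 6781, q_4 = 20*11 + 2 = 222.
  i=5: a_5=5, p_5 = 5*6781 + 336 = 34241, q_5 = 5*222 + 11 = 1121.
  i=6: a_6=1, p_6 = 1*34241 + 6781 = 41022, q_6 = 1*1121 + 222 = 1343.
  i=7: a_7=1, p_7 = 1*41022 + 34241 = 75263, q_7 = 1*1343 + 1121 = 2464.
Check: 75263^2 - 933*2464^2 = 5664519169 - 5664519168 = 1, so (x, y) = (75263, 2464) solves the equation, and by the theorem it is the least positive solution.

(x, y) = (75263, 2464)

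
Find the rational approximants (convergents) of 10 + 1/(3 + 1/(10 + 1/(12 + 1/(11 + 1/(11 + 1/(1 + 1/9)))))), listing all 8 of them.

Using the convergent recurrence p_i = a_i*p_{i-1} + p_{i-2}, q_i = a_i*q_{i-1} + q_{i-2} with p_{-2}=0, p_{-1}=1, q_{-2}=1, q_{-1}=0:
  i=0: a_0=10, p_0 = 10*1 + 0 = 10, q_0 = 10*0 + 1 = 1.
  i=1: a_1=3, p_1 = 3*10 + 1 = 31, q_1 = 3*1 + 0 = 3.
  i=2: a_2=10, p_2 = 10*31 + 10 = 320, q_2 = 10*3 + 1 = 31.
  i=3: a_3=12, p_3 = 12*320 + 31 = 3871, q_3 = 12*31 + 3 = 375.
  i=4: a_4=11, p_4 = 11*3871 + 320 = 42901, q_4 = 11*375 + 31 = 4156.
  i=5: a_5=11, p_5 = 11*42901 + 3871 = 475782, q_5 = 11*4156 + 375 = 46091.
  i=6: a_6=1, p_6 = 1*475782 + 42901 = 518683, q_6 = 1*46091 + 4156 = 50247.
  i=7: a_7=9, p_7 = 9*518683 + 475782 = 5143929, q_7 = 9*50247 + 46091 = 498314.

10/1, 31/3, 320/31, 3871/375, 42901/4156, 475782/46091, 518683/50247, 5143929/498314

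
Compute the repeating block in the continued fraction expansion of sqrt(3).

Write x_i = (sqrt(3) + m_i)/d_i with (m_0, d_0) = (0, 1). a_0 = floor(sqrt(3)) = 1, since 1^2 = 1 <= 3 < 4 = 2^2.
Iterate m_{i+1} = d_i*a_i - m_i, d_{i+1} = (3 - m_{i+1}^2)/d_i, a_{i+1} = floor((a_0 + m_{i+1})/d_{i+1}):
  m_1 = 1*1 - 0 = 1, d_1 = (3 - 1^2)/1 = 2/1 = 2, a_1 = floor((1 + 1)/2) = 1.
  m_2 = 2*1 - 1 = 1, d_2 = (3 - 1^2)/2 = 2/2 = 1, a_2 = floor((1 + 1)/1) = 2.
  m_3 = 1*2 - 1 = 1, d_3 = (3 - 1^2)/1 = 2/1 = 2: (m_3, d_3) = (m_1, d_1) = (1, 2), so from here the quotients repeat a_1, a_2; the period length is 2.
Hence the expansion of sqrt(3) is a_0 = 1 followed by the repeating block 1, 2 (period 2).

[1; (1, 2)]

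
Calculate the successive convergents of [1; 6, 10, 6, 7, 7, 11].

1/1, 7/6, 71/61, 433/372, 3102/2665, 22147/19027, 246719/211962

Using the convergent recurrence p_i = a_i*p_{i-1} + p_{i-2}, q_i = a_i*q_{i-1} + q_{i-2} with p_{-2}=0, p_{-1}=1, q_{-2}=1, q_{-1}=0:
  i=0: a_0=1, p_0 = 1*1 + 0 = 1, q_0 = 1*0 + 1 = 1.
  i=1: a_1=6, p_1 = 6*1 + 1 = 7, q_1 = 6*1 + 0 = 6.
  i=2: a_2=10, p_2 = 10*7 + 1 = 71, q_2 = 10*6 + 1 = 61.
  i=3: a_3=6, p_3 = 6*71 + 7 = 433, q_3 = 6*61 + 6 = 372.
  i=4: a_4=7, p_4 = 7*433 + 71 = 3102, q_4 = 7*372 + 61 = 2665.
  i=5: a_5=7, p_5 = 7*3102 + 433 = 22147, q_5 = 7*2665 + 372 = 19027.
  i=6: a_6=11, p_6 = 11*22147 + 3102 = 246719, q_6 = 11*19027 + 2665 = 211962.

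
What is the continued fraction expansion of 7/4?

[1; 1, 3]

Run the Euclidean algorithm on 7 and 4; the successive quotients are the partial quotients a_0, a_1, ... (each step inverts the fractional part left over by the previous one):
  7 = 1*4 + 3, so a_0 = 1.
  4 = 1*3 + 1, so a_1 = 1.
  3 = 3*1 + 0, so a_2 = 3.
The remainder reaches 0 after 3 divisions, so the expansion has 3 partial quotients, read off in order.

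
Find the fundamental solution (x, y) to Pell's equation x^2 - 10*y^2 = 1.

(x, y) = (19, 6)

First expand sqrt(10) as a continued fraction. With x_i = (sqrt(10) + m_i)/d_i and (m_0, d_0) = (0, 1): a_0 = floor(sqrt(10)) = 3, since 3^2 = 9 <= 10 < 16 = 4^2.
Iterate m_{i+1} = d_i*a_i - m_i, d_{i+1} = (10 - m_{i+1}^2)/d_i, a_{i+1} = floor((a_0 + m_{i+1})/d_{i+1}):
  m_1 = 1*3 - 0 = 3, d_1 = (10 - 3^2)/1 = 1/1 = 1, a_1 = floor((3 + 3)/1) = 6.
  m_2 = 1*6 - 3 = 3, d_2 = (10 - 3^2)/1 = 1/1 = 1: (m_2, d_2) = (m_1, d_1) = (3, 1), so from here the quotient a_1 repeats; the period length is 1.
So sqrt(10) = [3; (6)] with period length k = 1.
k is odd, so (p_{k-1}, q_{k-1}) only solves x^2 - 10y^2 = -1 and the fundamental solution of x^2 - 10y^2 = 1 is (p_{2k-1}, q_{2k-1}) = (p_1, q_1); compute convergents through index 1, running through the period twice.
Convergents (p_i = a_i*p_{i-1} + p_{i-2}, q_i = a_i*q_{i-1} + q_{i-2} with p_{-2}=0, p_{-1}=1, q_{-2}=1, q_{-1}=0):
  i=0: a_0=3, p_0 = 3*1 + 0 = 3, q_0 = 3*0 + 1 = 1.
  i=1: a_1=6, p_1 = 6*3 + 1 = 19, q_1 = 6*1 + 0 = 6.
Indeed p_0^2 - 10*q_0^2 = 9 - 10 = -1, not +1.
Check: 19^2 - 10*6^2 = 361 - 360 = 1, so (x, y) = (19, 6) solves the equation, and by the theorem it is the least positive solution.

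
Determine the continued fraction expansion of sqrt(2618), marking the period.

Write x_i = (sqrt(2618) + m_i)/d_i with (m_0, d_0) = (0, 1). a_0 = floor(sqrt(2618)) = 51, since 51^2 = 2601 <= 2618 < 2704 = 52^2.
Iterate m_{i+1} = d_i*a_i - m_i, d_{i+1} = (2618 - m_{i+1}^2)/d_i, a_{i+1} = floor((a_0 + m_{i+1})/d_{i+1}):
  m_1 = 1*51 - 0 = 51, d_1 = (2618 - 51^2)/1 = 17/1 = 17, a_1 = floor((51 + 51)/17) = 6.
  m_2 = 17*6 - 51 = 51, d_2 = (2618 - 51^2)/17 = 17/17 = 1, a_2 = floor((51 + 51)/1) = 102.
  m_3 = 1*102 - 51 = 51, d_3 = (2618 - 51^2)/1 = 17/1 = 17: (m_3, d_3) = (m_1, d_1) = (51, 17), so from here the quotients repeat a_1, a_2; the period length is 2.
Hence the expansion of sqrt(2618) is a_0 = 51 followed by the repeating block 6, 102 (period 2).

[51; (6, 102)]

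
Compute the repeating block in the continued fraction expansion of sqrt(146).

Write x_i = (sqrt(146) + m_i)/d_i with (m_0, d_0) = (0, 1). a_0 = floor(sqrt(146)) = 12, since 12^2 = 144 <= 146 < 169 = 13^2.
Iterate m_{i+1} = d_i*a_i - m_i, d_{i+1} = (146 - m_{i+1}^2)/d_i, a_{i+1} = floor((a_0 + m_{i+1})/d_{i+1}):
  m_1 = 1*12 - 0 = 12, d_1 = (146 - 12^2)/1 = 2/1 = 2, a_1 = floor((12 + 12)/2) = 12.
  m_2 = 2*12 - 12 = 12, d_2 = (146 - 12^2)/2 = 2/2 = 1, a_2 = floor((12 + 12)/1) = 24.
  m_3 = 1*24 - 12 = 12, d_3 = (146 - 12^2)/1 = 2/1 = 2: (m_3, d_3) = (m_1, d_1) = (12, 2), so from here the quotients repeat a_1, a_2; the period length is 2.
Hence the expansion of sqrt(146) is a_0 = 12 followed by the repeating block 12, 24 (period 2).

[12; (12, 24)]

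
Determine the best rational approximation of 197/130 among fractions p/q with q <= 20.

Expand x = 197/130 as a continued fraction with the Euclidean algorithm:
  197 = 1*130 + 67, so a_0 = 1.
  130 = 1*67 + 63, so a_1 = 1.
  67 = 1*63 + 4, so a_2 = 1.
  63 = 15*4 + 3, so a_3 = 15.
  4 = 1*3 + 1, so a_4 = 1.
  3 = 3*1 + 0, so a_5 = 3.
so x = [1; 1, 1, 15, 1, 3].
Convergents (p_i = a_i*p_{i-1} + p_{i-2}, q_i = a_i*q_{i-1} + q_{i-2} with p_{-2}=0, p_{-1}=1, q_{-2}=1, q_{-1}=0), until the denominator exceeds 20:
  i=0: a_0=1, p_0 = 1*1 + 0 = 1, q_0 = 1*0 + 1 = 1.
  i=1: a_1=1, p_1 = 1*1 + 1 = 2, q_1 = 1*1 + 0 = 1.
  i=2: a_2=1, p_2 = 1*2 + 1 = 3, q_2 = 1*1 + 1 = 2.
  i=3: a_3=15, p_3 = 15*3 + 2 = 47, q_3 = 15*2 + 1 = 31.
q_3 = 31 > 20, so the last convergent with denominator <= 20 is p_2/q_2 = 3/2.
The closest fraction with denominator <= 20 is either p_2/q_2 or the intermediate fraction (k*p_2 + p_1)/(k*q_2 + q_1) with the largest k >= 1 whose denominator stays <= 20; these approach x as k grows, and every other convergent or intermediate fraction in range is farther away.
Largest k: floor((20 - q_1)/q_2) = floor((20 - 1)/2) = 9.
That gives (9*3 + 2)/(9*2 + 1) = 29/19.
Compare the errors: |x - 3/2| = |197*2 - 3*130|/(130*2) = 4/260, and |x - 29/19| = |197*19 - 29*130|/(130*19) = 27/2470.
Cross-multiplying, 27*260 = 7020 < 9880 = 4*2470, so 27/2470 is smaller: the intermediate fraction 29/19 is closer to x than 3/2.

29/19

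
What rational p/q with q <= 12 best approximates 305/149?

Expand x = 305/149 as a continued fraction with the Euclidean algorithm:
  305 = 2*149 + 7, so a_0 = 2.
  149 = 21*7 + 2, so a_1 = 21.
  7 = 3*2 + 1, so a_2 = 3.
  2 = 2*1 + 0, so a_3 = 2.
so x = [2; 21, 3, 2].
Convergents (p_i = a_i*p_{i-1} + p_{i-2}, q_i = a_i*q_{i-1} + q_{i-2} with p_{-2}=0, p_{-1}=1, q_{-2}=1, q_{-1}=0), until the denominator exceeds 12:
  i=0: a_0=2, p_0 = 2*1 + 0 = 2, q_0 = 2*0 + 1 = 1.
  i=1: a_1=21, p_1 = 21*2 + 1 = 43, q_1 = 21*1 + 0 = 21.
q_1 = 21 > 12, so the last convergent with denominator <= 12 is p_0/q_0 = 2/1.
The closest fraction with denominator <= 12 is either p_0/q_0 or the intermediate fraction (k*p_0 + p_{-1})/(k*q_0 + q_{-1}) with the largest k >= 1 whose denominator stays <= 12; these approach x as k grows, and every other convergent or intermediate fraction in range is farther away.
Largest k: floor((12 - q_{-1})/q_0) = floor((12 - 0)/1) = 12 (using the seeds p_{-1} = 1, q_{-1} = 0).
That gives (12*2 + 1)/(12*1 + 0) = 25/12.
Compare the errors: |x - 2/1| = |305*1 - 2*149|/(149*1) = 7/149, and |x - 25/12| = |305*12 - 25*149|/(149*12) = 65/1788.
Cross-multiplying, 65*149 = 9685 < 12516 = 7*1788, so 65/1788 is smaller: the intermediate fraction 25/12 is closer to x than 2/1.

25/12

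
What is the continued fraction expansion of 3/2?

Run the Euclidean algorithm on 3 and 2; the successive quotients are the partial quotients a_0, a_1, ... (each step inverts the fractional part left over by the previous one):
  3 = 1*2 + 1, so a_0 = 1.
  2 = 2*1 + 0, so a_1 = 2.
The remainder reaches 0 after 2 divisions, so the expansion has 2 partial quotients, read off in order.

[1; 2]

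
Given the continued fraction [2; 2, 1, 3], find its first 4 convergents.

2/1, 5/2, 7/3, 26/11

Using the convergent recurrence p_i = a_i*p_{i-1} + p_{i-2}, q_i = a_i*q_{i-1} + q_{i-2} with p_{-2}=0, p_{-1}=1, q_{-2}=1, q_{-1}=0:
  i=0: a_0=2, p_0 = 2*1 + 0 = 2, q_0 = 2*0 + 1 = 1.
  i=1: a_1=2, p_1 = 2*2 + 1 = 5, q_1 = 2*1 + 0 = 2.
  i=2: a_2=1, p_2 = 1*5 + 2 = 7, q_2 = 1*2 + 1 = 3.
  i=3: a_3=3, p_3 = 3*7 + 5 = 26, q_3 = 3*3 + 2 = 11.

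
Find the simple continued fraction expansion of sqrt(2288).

Write x_i = (sqrt(2288) + m_i)/d_i with (m_0, d_0) = (0, 1). a_0 = floor(sqrt(2288)) = 47, since 47^2 = 2209 <= 2288 < 2304 = 48^2.
Iterate m_{i+1} = d_i*a_i - m_i, d_{i+1} = (2288 - m_{i+1}^2)/d_i, a_{i+1} = floor((a_0 + m_{i+1})/d_{i+1}):
  m_1 = 1*47 - 0 = 47, d_1 = (2288 - 47^2)/1 = 79/1 = 79, a_1 = floor((47 + 47)/79) = 1.
  m_2 = 79*1 - 47 = 32, d_2 = (2288 - 32^2)/79 = 1264/79 = 16, a_2 = floor((47 + 32)/16) = 4.
  m_3 = 16*4 - 32 = 32, d_3 = (2288 - 32^2)/16 = 1264/16 = 79, a_3 = floor((47 + 32)/79) = 1.
  m_4 = 79*1 - 32 = 47, d_4 = (2288 - 47^2)/79 = 79/79 = 1, a_4 = floor((47 + 47)/1) = 94.
  m_5 = 1*94 - 47 = 47, d_5 = (2288 - 47^2)/1 = 79/1 = 79: (m_5, d_5) = (m_1, d_1) = (47, 79), so from here the quotients repeat a_1, ..., a_4; the period length is 4.
Hence the expansion of sqrt(2288) is a_0 = 47 followed by the repeating block 1, 4, 1, 94 (period 4).

[47; (1, 4, 1, 94)]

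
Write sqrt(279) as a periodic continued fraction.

Write x_i = (sqrt(279) + m_i)/d_i with (m_0, d_0) = (0, 1). a_0 = floor(sqrt(279)) = 16, since 16^2 = 256 <= 279 < 289 = 17^2.
Iterate m_{i+1} = d_i*a_i - m_i, d_{i+1} = (279 - m_{i+1}^2)/d_i, a_{i+1} = floor((a_0 + m_{i+1})/d_{i+1}):
  m_1 = 1*16 - 0 = 16, d_1 = (279 - 16^2)/1 = 23/1 = 23, a_1 = floor((16 + 16)/23) = 1.
  m_2 = 23*1 - 16 = 7, d_2 = (279 - 7^2)/23 = 230/23 = 10, a_2 = floor((16 + 7)/10) = 2.
  m_3 = 10*2 - 7 = 13, d_3 = (279 - 13^2)/10 = 110/10 = 11, a_3 = floor((16 + 13)/11) = 2.
  m_4 = 11*2 - 13 = 9, d_4 = (279 - 9^2)/11 = 198/11 = 18, a_4 = floor((16 + 9)/18) = 1.
  m_5 = 18*1 - 9 = 9, d_5 = (279 - 9^2)/18 = 198/18 = 11, a_5 = floor((16 + 9)/11) = 2.
  m_6 = 11*2 - 9 = 13, d_6 = (279 - 13^2)/11 = 110/11 = 10, a_6 = floor((16 + 13)/10) = 2.
  m_7 = 10*2 - 13 = 7, d_7 = (279 - 7^2)/10 = 230/10 = 23, a_7 = floor((16 + 7)/23) = 1.
  m_8 = 23*1 - 7 = 16, d_8 = (279 - 16^2)/23 = 23/23 = 1, a_8 = floor((16 + 16)/1) = 32.
  m_9 = 1*32 - 16 = 16, d_9 = (279 - 16^2)/1 = 23/1 = 23: (m_9, d_9) = (m_1, d_1) = (16, 23), so from here the quotients repeat a_1, ..., a_8; the period length is 8.
Hence the expansion of sqrt(279) is a_0 = 16 followed by the repeating block 1, 2, 2, 1, 2, 2, 1, 32 (period 8).

[16; (1, 2, 2, 1, 2, 2, 1, 32)]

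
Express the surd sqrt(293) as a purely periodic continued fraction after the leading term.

[17; (8, 1, 1, 8, 34)]

Write x_i = (sqrt(293) + m_i)/d_i with (m_0, d_0) = (0, 1). a_0 = floor(sqrt(293)) = 17, since 17^2 = 289 <= 293 < 324 = 18^2.
Iterate m_{i+1} = d_i*a_i - m_i, d_{i+1} = (293 - m_{i+1}^2)/d_i, a_{i+1} = floor((a_0 + m_{i+1})/d_{i+1}):
  m_1 = 1*17 - 0 = 17, d_1 = (293 - 17^2)/1 = 4/1 = 4, a_1 = floor((17 + 17)/4) = 8.
  m_2 = 4*8 - 17 = 15, d_2 = (293 - 15^2)/4 = 68/4 = 17, a_2 = floor((17 + 15)/17) = 1.
  m_3 = 17*1 - 15 = 2, d_3 = (293 - 2^2)/17 = 289/17 = 17, a_3 = floor((17 + 2)/17) = 1.
  m_4 = 17*1 - 2 = 15, d_4 = (293 - 15^2)/17 = 68/17 = 4, a_4 = floor((17 + 15)/4) = 8.
  m_5 = 4*8 - 15 = 17, d_5 = (293 - 17^2)/4 = 4/4 = 1, a_5 = floor((17 + 17)/1) = 34.
  m_6 = 1*34 - 17 = 17, d_6 = (293 - 17^2)/1 = 4/1 = 4: (m_6, d_6) = (m_1, d_1) = (17, 4), so from here the quotients repeat a_1, ..., a_5; the period length is 5.
Hence the expansion of sqrt(293) is a_0 = 17 followed by the repeating block 8, 1, 1, 8, 34 (period 5).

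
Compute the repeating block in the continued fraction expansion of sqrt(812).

[28; (2, 56)]

Write x_i = (sqrt(812) + m_i)/d_i with (m_0, d_0) = (0, 1). a_0 = floor(sqrt(812)) = 28, since 28^2 = 784 <= 812 < 841 = 29^2.
Iterate m_{i+1} = d_i*a_i - m_i, d_{i+1} = (812 - m_{i+1}^2)/d_i, a_{i+1} = floor((a_0 + m_{i+1})/d_{i+1}):
  m_1 = 1*28 - 0 = 28, d_1 = (812 - 28^2)/1 = 28/1 = 28, a_1 = floor((28 + 28)/28) = 2.
  m_2 = 28*2 - 28 = 28, d_2 = (812 - 28^2)/28 = 28/28 = 1, a_2 = floor((28 + 28)/1) = 56.
  m_3 = 1*56 - 28 = 28, d_3 = (812 - 28^2)/1 = 28/1 = 28: (m_3, d_3) = (m_1, d_1) = (28, 28), so from here the quotients repeat a_1, a_2; the period length is 2.
Hence the expansion of sqrt(812) is a_0 = 28 followed by the repeating block 2, 56 (period 2).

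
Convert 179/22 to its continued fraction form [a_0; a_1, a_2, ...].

Run the Euclidean algorithm on 179 and 22; the successive quotients are the partial quotients a_0, a_1, ... (each step inverts the fractional part left over by the previous one):
  179 = 8*22 + 3, so a_0 = 8.
  22 = 7*3 + 1, so a_1 = 7.
  3 = 3*1 + 0, so a_2 = 3.
The remainder reaches 0 after 3 divisions, so the expansion has 3 partial quotients, read off in order.

[8; 7, 3]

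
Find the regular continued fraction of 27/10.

[2; 1, 2, 3]

Run the Euclidean algorithm on 27 and 10; the successive quotients are the partial quotients a_0, a_1, ... (each step inverts the fractional part left over by the previous one):
  27 = 2*10 + 7, so a_0 = 2.
  10 = 1*7 + 3, so a_1 = 1.
  7 = 2*3 + 1, so a_2 = 2.
  3 = 3*1 + 0, so a_3 = 3.
The remainder reaches 0 after 4 divisions, so the expansion has 4 partial quotients, read off in order.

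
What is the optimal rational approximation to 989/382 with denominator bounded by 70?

145/56

Expand x = 989/382 as a continued fraction with the Euclidean algorithm:
  989 = 2*382 + 225, so a_0 = 2.
  382 = 1*225 + 157, so a_1 = 1.
  225 = 1*157 + 68, so a_2 = 1.
  157 = 2*68 + 21, so a_3 = 2.
  68 = 3*21 + 5, so a_4 = 3.
  21 = 4*5 + 1, so a_5 = 4.
  5 = 5*1 + 0, so a_6 = 5.
so x = [2; 1, 1, 2, 3, 4, 5].
Convergents (p_i = a_i*p_{i-1} + p_{i-2}, q_i = a_i*q_{i-1} + q_{i-2} with p_{-2}=0, p_{-1}=1, q_{-2}=1, q_{-1}=0), until the denominator exceeds 70:
  i=0: a_0=2, p_0 = 2*1 + 0 = 2, q_0 = 2*0 + 1 = 1.
  i=1: a_1=1, p_1 = 1*2 + 1 = 3, q_1 = 1*1 + 0 = 1.
  i=2: a_2=1, p_2 = 1*3 + 2 = 5, q_2 = 1*1 + 1 = 2.
  i=3: a_3=2, p_3 = 2*5 + 3 = 13, q_3 = 2*2 + 1 = 5.
  i=4: a_4=3, p_4 = 3*13 + 5 = 44, q_4 = 3*5 + 2 = 17.
  i=5: a_5=4, p_5 = 4*44 + 13 = 189, q_5 = 4*17 + 5 = 73.
q_5 = 73 > 70, so the last convergent with denominator <= 70 is p_4/q_4 = 44/17.
The closest fraction with denominator <= 70 is either p_4/q_4 or the intermediate fraction (k*p_4 + p_3)/(k*q_4 + q_3) with the largest k >= 1 whose denominator stays <= 70; these approach x as k grows, and every other convergent or intermediate fraction in range is farther away.
Largest k: floor((70 - q_3)/q_4) = floor((70 - 5)/17) = 3.
That gives (3*44 + 13)/(3*17 + 5) = 145/56.
Compare the errors: |x - 44/17| = |989*17 - 44*382|/(382*17) = 5/6494, and |x - 145/56| = |989*56 - 145*382|/(382*56) = 6/21392.
Cross-multiplying, 6*6494 = 38964 < 106960 = 5*21392, so 6/21392 is smaller: the intermediate fraction 145/56 is closer to x than 44/17.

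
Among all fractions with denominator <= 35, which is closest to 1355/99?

219/16

Expand x = 1355/99 as a continued fraction with the Euclidean algorithm:
  1355 = 13*99 + 68, so a_0 = 13.
  99 = 1*68 + 31, so a_1 = 1.
  68 = 2*31 + 6, so a_2 = 2.
  31 = 5*6 + 1, so a_3 = 5.
  6 = 6*1 + 0, so a_4 = 6.
so x = [13; 1, 2, 5, 6].
Convergents (p_i = a_i*p_{i-1} + p_{i-2}, q_i = a_i*q_{i-1} + q_{i-2} with p_{-2}=0, p_{-1}=1, q_{-2}=1, q_{-1}=0), until the denominator exceeds 35:
  i=0: a_0=13, p_0 = 13*1 + 0 = 13, q_0 = 13*0 + 1 = 1.
  i=1: a_1=1, p_1 = 1*13 + 1 = 14, q_1 = 1*1 + 0 = 1.
  i=2: a_2=2, p_2 = 2*14 + 13 = 41, q_2 = 2*1 + 1 = 3.
  i=3: a_3=5, p_3 = 5*41 + 14 = 219, q_3 = 5*3 + 1 = 16.
  i=4: a_4=6, p_4 = 6*219 + 41 = 1355, q_4 = 6*16 + 3 = 99.
q_4 = 99 > 35, so the last convergent with denominator <= 35 is p_3/q_3 = 219/16.
The closest fraction with denominator <= 35 is either p_3/q_3 or the intermediate fraction (k*p_3 + p_2)/(k*q_3 + q_2) with the largest k >= 1 whose denominator stays <= 35; these approach x as k grows, and every other convergent or intermediate fraction in range is farther away.
Largest k: floor((35 - q_2)/q_3) = floor((35 - 3)/16) = 2.
That gives (2*219 + 41)/(2*16 + 3) = 479/35.
Compare the errors: |x - 219/16| = |1355*16 - 219*99|/(99*16) = 1/1584, and |x - 479/35| = |1355*35 - 479*99|/(99*35) = 4/3465.
Cross-multiplying, 1*3465 = 3465 < 6336 = 4*1584, so 1/1584 is smaller: the convergent 219/16 is closer to x than 479/35.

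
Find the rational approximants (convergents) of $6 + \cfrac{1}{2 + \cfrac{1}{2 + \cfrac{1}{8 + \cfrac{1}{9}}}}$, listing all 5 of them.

6/1, 13/2, 32/5, 269/42, 2453/383

Using the convergent recurrence p_i = a_i*p_{i-1} + p_{i-2}, q_i = a_i*q_{i-1} + q_{i-2} with p_{-2}=0, p_{-1}=1, q_{-2}=1, q_{-1}=0:
  i=0: a_0=6, p_0 = 6*1 + 0 = 6, q_0 = 6*0 + 1 = 1.
  i=1: a_1=2, p_1 = 2*6 + 1 = 13, q_1 = 2*1 + 0 = 2.
  i=2: a_2=2, p_2 = 2*13 + 6 = 32, q_2 = 2*2 + 1 = 5.
  i=3: a_3=8, p_3 = 8*32 + 13 = 269, q_3 = 8*5 + 2 = 42.
  i=4: a_4=9, p_4 = 9*269 + 32 = 2453, q_4 = 9*42 + 5 = 383.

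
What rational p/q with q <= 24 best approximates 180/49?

11/3

Expand x = 180/49 as a continued fraction with the Euclidean algorithm:
  180 = 3*49 + 33, so a_0 = 3.
  49 = 1*33 + 16, so a_1 = 1.
  33 = 2*16 + 1, so a_2 = 2.
  16 = 16*1 + 0, so a_3 = 16.
so x = [3; 1, 2, 16].
Convergents (p_i = a_i*p_{i-1} + p_{i-2}, q_i = a_i*q_{i-1} + q_{i-2} with p_{-2}=0, p_{-1}=1, q_{-2}=1, q_{-1}=0), until the denominator exceeds 24:
  i=0: a_0=3, p_0 = 3*1 + 0 = 3, q_0 = 3*0 + 1 = 1.
  i=1: a_1=1, p_1 = 1*3 + 1 = 4, q_1 = 1*1 + 0 = 1.
  i=2: a_2=2, p_2 = 2*4 + 3 = 11, q_2 = 2*1 + 1 = 3.
  i=3: a_3=16, p_3 = 16*11 + 4 = 180, q_3 = 16*3 + 1 = 49.
q_3 = 49 > 24, so the last convergent with denominator <= 24 is p_2/q_2 = 11/3.
The closest fraction with denominator <= 24 is either p_2/q_2 or the intermediate fraction (k*p_2 + p_1)/(k*q_2 + q_1) with the largest k >= 1 whose denominator stays <= 24; these approach x as k grows, and every other convergent or intermediate fraction in range is farther away.
Largest k: floor((24 - q_1)/q_2) = floor((24 - 1)/3) = 7.
That gives (7*11 + 4)/(7*3 + 1) = 81/22.
Compare the errors: |x - 11/3| = |180*3 - 11*49|/(49*3) = 1/147, and |x - 81/22| = |180*22 - 81*49|/(49*22) = 9/1078.
Cross-multiplying, 1*1078 = 1078 < 1323 = 9*147, so 1/147 is smaller: the convergent 11/3 is closer to x than 81/22.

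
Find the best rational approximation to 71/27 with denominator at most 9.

Expand x = 71/27 as a continued fraction with the Euclidean algorithm:
  71 = 2*27 + 17, so a_0 = 2.
  27 = 1*17 + 10, so a_1 = 1.
  17 = 1*10 + 7, so a_2 = 1.
  10 = 1*7 + 3, so a_3 = 1.
  7 = 2*3 + 1, so a_4 = 2.
  3 = 3*1 + 0, so a_5 = 3.
so x = [2; 1, 1, 1, 2, 3].
Convergents (p_i = a_i*p_{i-1} + p_{i-2}, q_i = a_i*q_{i-1} + q_{i-2} with p_{-2}=0, p_{-1}=1, q_{-2}=1, q_{-1}=0), until the denominator exceeds 9:
  i=0: a_0=2, p_0 = 2*1 + 0 = 2, q_0 = 2*0 + 1 = 1.
  i=1: a_1=1, p_1 = 1*2 + 1 = 3, q_1 = 1*1 + 0 = 1.
  i=2: a_2=1, p_2 = 1*3 + 2 = 5, q_2 = 1*1 + 1 = 2.
  i=3: a_3=1, p_3 = 1*5 + 3 = 8, q_3 = 1*2 + 1 = 3.
  i=4: a_4=2, p_4 = 2*8 + 5 = 21, q_4 = 2*3 + 2 = 8.
  i=5: a_5=3, p_5 = 3*21 + 8 = 71, q_5 = 3*8 + 3 = 27.
q_5 = 27 > 9, so the last convergent with denominator <= 9 is p_4/q_4 = 21/8.
The closest fraction with denominator <= 9 is either p_4/q_4 or the intermediate fraction (k*p_4 + p_3)/(k*q_4 + q_3) with the largest k >= 1 whose denominator stays <= 9; these approach x as k grows, and every other convergent or intermediate fraction in range is farther away.
Largest k: floor((9 - q_3)/q_4) = floor((9 - 3)/8) = 0.
Since k = 0, no intermediate fraction beyond p_4/q_4 has denominator <= 9, so the convergent 21/8 is the closest (its error is |71*8 - 21*27|/(27*8) = 1/216).

21/8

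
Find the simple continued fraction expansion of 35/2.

Run the Euclidean algorithm on 35 and 2; the successive quotients are the partial quotients a_0, a_1, ... (each step inverts the fractional part left over by the previous one):
  35 = 17*2 + 1, so a_0 = 17.
  2 = 2*1 + 0, so a_1 = 2.
The remainder reaches 0 after 2 divisions, so the expansion has 2 partial quotients, read off in order.

[17; 2]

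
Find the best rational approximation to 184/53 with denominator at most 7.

Expand x = 184/53 as a continued fraction with the Euclidean algorithm:
  184 = 3*53 + 25, so a_0 = 3.
  53 = 2*25 + 3, so a_1 = 2.
  25 = 8*3 + 1, so a_2 = 8.
  3 = 3*1 + 0, so a_3 = 3.
so x = [3; 2, 8, 3].
Convergents (p_i = a_i*p_{i-1} + p_{i-2}, q_i = a_i*q_{i-1} + q_{i-2} with p_{-2}=0, p_{-1}=1, q_{-2}=1, q_{-1}=0), until the denominator exceeds 7:
  i=0: a_0=3, p_0 = 3*1 + 0 = 3, q_0 = 3*0 + 1 = 1.
  i=1: a_1=2, p_1 = 2*3 + 1 = 7, q_1 = 2*1 + 0 = 2.
  i=2: a_2=8, p_2 = 8*7 + 3 = 59, q_2 = 8*2 + 1 = 17.
q_2 = 17 > 7, so the last convergent with denominator <= 7 is p_1/q_1 = 7/2.
The closest fraction with denominator <= 7 is either p_1/q_1 or the intermediate fraction (k*p_1 + p_0)/(k*q_1 + q_0) with the largest k >= 1 whose denominator stays <= 7; these approach x as k grows, and every other convergent or intermediate fraction in range is farther away.
Largest k: floor((7 - q_0)/q_1) = floor((7 - 1)/2) = 3.
That gives (3*7 + 3)/(3*2 + 1) = 24/7.
Compare the errors: |x - 7/2| = |184*2 - 7*53|/(53*2) = 3/106, and |x - 24/7| = |184*7 - 24*53|/(53*7) = 16/371.
Cross-multiplying, 3*371 = 1113 < 1696 = 16*106, so 3/106 is smaller: the convergent 7/2 is closer to x than 24/7.

7/2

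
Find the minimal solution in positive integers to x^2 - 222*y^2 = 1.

(x, y) = (149, 10)

First expand sqrt(222) as a continued fraction. With x_i = (sqrt(222) + m_i)/d_i and (m_0, d_0) = (0, 1): a_0 = floor(sqrt(222)) = 14, since 14^2 = 196 <= 222 < 225 = 15^2.
Iterate m_{i+1} = d_i*a_i - m_i, d_{i+1} = (222 - m_{i+1}^2)/d_i, a_{i+1} = floor((a_0 + m_{i+1})/d_{i+1}):
  m_1 = 1*14 - 0 = 14, d_1 = (222 - 14^2)/1 = 26/1 = 26, a_1 = floor((14 + 14)/26) = 1.
  m_2 = 26*1 - 14 = 12, d_2 = (222 - 12^2)/26 = 78/26 = 3, a_2 = floor((14 + 12)/3) = 8.
  m_3 = 3*8 - 12 = 12, d_3 = (222 - 12^2)/3 = 78/3 = 26, a_3 = floor((14 + 12)/26) = 1.
  m_4 = 26*1 - 12 = 14, d_4 = (222 - 14^2)/26 = 26/26 = 1, a_4 = floor((14 + 14)/1) = 28.
  m_5 = 1*28 - 14 = 14, d_5 = (222 - 14^2)/1 = 26/1 = 26: (m_5, d_5) = (m_1, d_1) = (14, 26), so from here the quotients repeat a_1, ..., a_4; the period length is 4.
So sqrt(222) = [14; (1, 8, 1, 28)] with period length k = 4.
k is even, so the fundamental solution of x^2 - 222y^2 = 1 is (p_{k-1}, q_{k-1}) = (p_3, q_3); compute convergents through index 3.
Convergents (p_i = a_i*p_{i-1} + p_{i-2}, q_i = a_i*q_{i-1} + q_{i-2} with p_{-2}=0, p_{-1}=1, q_{-2}=1, q_{-1}=0):
  i=0: a_0=14, p_0 = 14*1 + 0 = 14, q_0 = 14*0 + 1 = 1.
  i=1: a_1=1, p_1 = 1*14 + 1 = 15, q_1 = 1*1 + 0 = 1.
  i=2: a_2=8, p_2 = 8*15 + 14 = 134, q_2 = 8*1 + 1 = 9.
  i=3: a_3=1, p_3 = 1*134 + 15 = 149, q_3 = 1*9 + 1 = 10.
Check: 149^2 - 222*10^2 = 22201 - 22200 = 1, so (x, y) = (149, 10) solves the equation, and by the theorem it is the least positive solution.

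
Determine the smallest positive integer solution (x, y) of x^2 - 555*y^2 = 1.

(x, y) = (1814, 77)

First expand sqrt(555) as a continued fraction. With x_i = (sqrt(555) + m_i)/d_i and (m_0, d_0) = (0, 1): a_0 = floor(sqrt(555)) = 23, since 23^2 = 529 <= 555 < 576 = 24^2.
Iterate m_{i+1} = d_i*a_i - m_i, d_{i+1} = (555 - m_{i+1}^2)/d_i, a_{i+1} = floor((a_0 + m_{i+1})/d_{i+1}):
  m_1 = 1*23 - 0 = 23, d_1 = (555 - 23^2)/1 = 26/1 = 26, a_1 = floor((23 + 23)/26) = 1.
  m_2 = 26*1 - 23 = 3, d_2 = (555 - 3^2)/26 = 546/26 = 21, a_2 = floor((23 + 3)/21) = 1.
  m_3 = 21*1 - 3 = 18, d_3 = (555 - 18^2)/21 = 231/21 = 11, a_3 = floor((23 + 18)/11) = 3.
  m_4 = 11*3 - 18 = 15, d_4 = (555 - 15^2)/11 = 330/11 = 30, a_4 = floor((23 + 15)/30) = 1.
  m_5 = 30*1 - 15 = 15, d_5 = (555 - 15^2)/30 = 330/30 = 11, a_5 = floor((23 + 15)/11) = 3.
  m_6 = 11*3 - 15 = 18, d_6 = (555 - 18^2)/11 = 231/11 = 21, a_6 = floor((23 + 18)/21) = 1.
  m_7 = 21*1 - 18 = 3, d_7 = (555 - 3^2)/21 = 546/21 = 26, a_7 = floor((23 + 3)/26) = 1.
  m_8 = 26*1 - 3 = 23, d_8 = (555 - 23^2)/26 = 26/26 = 1, a_8 = floor((23 + 23)/1) = 46.
  m_9 = 1*46 - 23 = 23, d_9 = (555 - 23^2)/1 = 26/1 = 26: (m_9, d_9) = (m_1, d_1) = (23, 26), so from here the quotients repeat a_1, ..., a_8; the period length is 8.
So sqrt(555) = [23; (1, 1, 3, 1, 3, 1, 1, 46)] with period length k = 8.
k is even, so the fundamental solution of x^2 - 555y^2 = 1 is (p_{k-1}, q_{k-1}) = (p_7, q_7); compute convergents through index 7.
Convergents (p_i = a_i*p_{i-1} + p_{i-2}, q_i = a_i*q_{i-1} + q_{i-2} with p_{-2}=0, p_{-1}=1, q_{-2}=1, q_{-1}=0):
  i=0: a_0=23, p_0 = 23*1 + 0 = 23, q_0 = 23*0 + 1 = 1.
  i=1: a_1=1, p_1 = 1*23 + 1 = 24, q_1 = 1*1 + 0 = 1.
  i=2: a_2=1, p_2 = 1*24 + 23 = 47, q_2 = 1*1 + 1 = 2.
  i=3: a_3=3, p_3 = 3*47 + 24 = 165, q_3 = 3*2 + 1 = 7.
  i=4: a_4=1, p_4 = 1*165 + 47 = 212, q_4 = 1*7 + 2 = 9.
  i=5: a_5=3, p_5 = 3*212 + 165 = 801, q_5 = 3*9 + 7 = 34.
  i=6: a_6=1, p_6 = 1*801 + 212 = 1013, q_6 = 1*34 + 9 = 43.
  i=7: a_7=1, p_7 = 1*1013 + 801 = 1814, q_7 = 1*43 + 34 = 77.
Check: 1814^2 - 555*77^2 = 3290596 - 3290595 = 1, so (x, y) = (1814, 77) solves the equation, and by the theorem it is the least positive solution.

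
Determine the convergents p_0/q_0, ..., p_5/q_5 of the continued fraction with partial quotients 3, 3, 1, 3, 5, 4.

3/1, 10/3, 13/4, 49/15, 258/79, 1081/331

Using the convergent recurrence p_i = a_i*p_{i-1} + p_{i-2}, q_i = a_i*q_{i-1} + q_{i-2} with p_{-2}=0, p_{-1}=1, q_{-2}=1, q_{-1}=0:
  i=0: a_0=3, p_0 = 3*1 + 0 = 3, q_0 = 3*0 + 1 = 1.
  i=1: a_1=3, p_1 = 3*3 + 1 = 10, q_1 = 3*1 + 0 = 3.
  i=2: a_2=1, p_2 = 1*10 + 3 = 13, q_2 = 1*3 + 1 = 4.
  i=3: a_3=3, p_3 = 3*13 + 10 = 49, q_3 = 3*4 + 3 = 15.
  i=4: a_4=5, p_4 = 5*49 + 13 = 258, q_4 = 5*15 + 4 = 79.
  i=5: a_5=4, p_5 = 4*258 + 49 = 1081, q_5 = 4*79 + 15 = 331.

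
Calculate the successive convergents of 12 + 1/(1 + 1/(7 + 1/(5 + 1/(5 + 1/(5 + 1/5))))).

12/1, 13/1, 103/8, 528/41, 2743/213, 14243/1106, 73958/5743

Using the convergent recurrence p_i = a_i*p_{i-1} + p_{i-2}, q_i = a_i*q_{i-1} + q_{i-2} with p_{-2}=0, p_{-1}=1, q_{-2}=1, q_{-1}=0:
  i=0: a_0=12, p_0 = 12*1 + 0 = 12, q_0 = 12*0 + 1 = 1.
  i=1: a_1=1, p_1 = 1*12 + 1 = 13, q_1 = 1*1 + 0 = 1.
  i=2: a_2=7, p_2 = 7*13 + 12 = 103, q_2 = 7*1 + 1 = 8.
  i=3: a_3=5, p_3 = 5*103 + 13 = 528, q_3 = 5*8 + 1 = 41.
  i=4: a_4=5, p_4 = 5*528 + 103 = 2743, q_4 = 5*41 + 8 = 213.
  i=5: a_5=5, p_5 = 5*2743 + 528 = 14243, q_5 = 5*213 + 41 = 1106.
  i=6: a_6=5, p_6 = 5*14243 + 2743 = 73958, q_6 = 5*1106 + 213 = 5743.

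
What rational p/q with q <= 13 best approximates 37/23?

21/13

Expand x = 37/23 as a continued fraction with the Euclidean algorithm:
  37 = 1*23 + 14, so a_0 = 1.
  23 = 1*14 + 9, so a_1 = 1.
  14 = 1*9 + 5, so a_2 = 1.
  9 = 1*5 + 4, so a_3 = 1.
  5 = 1*4 + 1, so a_4 = 1.
  4 = 4*1 + 0, so a_5 = 4.
so x = [1; 1, 1, 1, 1, 4].
Convergents (p_i = a_i*p_{i-1} + p_{i-2}, q_i = a_i*q_{i-1} + q_{i-2} with p_{-2}=0, p_{-1}=1, q_{-2}=1, q_{-1}=0), until the denominator exceeds 13:
  i=0: a_0=1, p_0 = 1*1 + 0 = 1, q_0 = 1*0 + 1 = 1.
  i=1: a_1=1, p_1 = 1*1 + 1 = 2, q_1 = 1*1 + 0 = 1.
  i=2: a_2=1, p_2 = 1*2 + 1 = 3, q_2 = 1*1 + 1 = 2.
  i=3: a_3=1, p_3 = 1*3 + 2 = 5, q_3 = 1*2 + 1 = 3.
  i=4: a_4=1, p_4 = 1*5 + 3 = 8, q_4 = 1*3 + 2 = 5.
  i=5: a_5=4, p_5 = 4*8 + 5 = 37, q_5 = 4*5 + 3 = 23.
q_5 = 23 > 13, so the last convergent with denominator <= 13 is p_4/q_4 = 8/5.
The closest fraction with denominator <= 13 is either p_4/q_4 or the intermediate fraction (k*p_4 + p_3)/(k*q_4 + q_3) with the largest k >= 1 whose denominator stays <= 13; these approach x as k grows, and every other convergent or intermediate fraction in range is farther away.
Largest k: floor((13 - q_3)/q_4) = floor((13 - 3)/5) = 2.
That gives (2*8 + 5)/(2*5 + 3) = 21/13.
Compare the errors: |x - 8/5| = |37*5 - 8*23|/(23*5) = 1/115, and |x - 21/13| = |37*13 - 21*23|/(23*13) = 2/299.
Cross-multiplying, 2*115 = 230 < 299 = 1*299, so 2/299 is smaller: the intermediate fraction 21/13 is closer to x than 8/5.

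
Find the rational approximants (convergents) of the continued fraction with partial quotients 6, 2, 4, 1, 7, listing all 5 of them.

Using the convergent recurrence p_i = a_i*p_{i-1} + p_{i-2}, q_i = a_i*q_{i-1} + q_{i-2} with p_{-2}=0, p_{-1}=1, q_{-2}=1, q_{-1}=0:
  i=0: a_0=6, p_0 = 6*1 + 0 = 6, q_0 = 6*0 + 1 = 1.
  i=1: a_1=2, p_1 = 2*6 + 1 = 13, q_1 = 2*1 + 0 = 2.
  i=2: a_2=4, p_2 = 4*13 + 6 = 58, q_2 = 4*2 + 1 = 9.
  i=3: a_3=1, p_3 = 1*58 + 13 = 71, q_3 = 1*9 + 2 = 11.
  i=4: a_4=7, p_4 = 7*71 + 58 = 555, q_4 = 7*11 + 9 = 86.

6/1, 13/2, 58/9, 71/11, 555/86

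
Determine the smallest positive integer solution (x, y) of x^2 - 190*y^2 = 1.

First expand sqrt(190) as a continued fraction. With x_i = (sqrt(190) + m_i)/d_i and (m_0, d_0) = (0, 1): a_0 = floor(sqrt(190)) = 13, since 13^2 = 169 <= 190 < 196 = 14^2.
Iterate m_{i+1} = d_i*a_i - m_i, d_{i+1} = (190 - m_{i+1}^2)/d_i, a_{i+1} = floor((a_0 + m_{i+1})/d_{i+1}):
  m_1 = 1*13 - 0 = 13, d_1 = (190 - 13^2)/1 = 21/1 = 21, a_1 = floor((13 + 13)/21) = 1.
  m_2 = 21*1 - 13 = 8, d_2 = (190 - 8^2)/21 = 126/21 = 6, a_2 = floor((13 + 8)/6) = 3.
  m_3 = 6*3 - 8 = 10, d_3 = (190 - 10^2)/6 = 90/6 = 15, a_3 = floor((13 + 10)/15) = 1.
  m_4 = 15*1 - 10 = 5, d_4 = (190 - 5^2)/15 = 165/15 = 11, a_4 = floor((13 + 5)/11) = 1.
  m_5 = 11*1 - 5 = 6, d_5 = (190 - 6^2)/11 = 154/11 = 14, a_5 = floor((13 + 6)/14) = 1.
  m_6 = 14*1 - 6 = 8, d_6 = (190 - 8^2)/14 = 126/14 = 9, a_6 = floor((13 + 8)/9) = 2.
  m_7 = 9*2 - 8 = 10, d_7 = (190 - 10^2)/9 = 90/9 = 10, a_7 = floor((13 + 10)/10) = 2.
  m_8 = 10*2 - 10 = 10, d_8 = (190 - 10^2)/10 = 90/10 = 9, a_8 = floor((13 + 10)/9) = 2.
  m_9 = 9*2 - 10 = 8, d_9 = (190 - 8^2)/9 = 126/9 = 14, a_9 = floor((13 + 8)/14) = 1.
  m_10 = 14*1 - 8 = 6, d_10 = (190 - 6^2)/14 = 154/14 = 11, a_10 = floor((13 + 6)/11) = 1.
  m_11 = 11*1 - 6 = 5, d_11 = (190 - 5^2)/11 = 165/11 = 15, a_11 = floor((13 + 5)/15) = 1.
  m_12 = 15*1 - 5 = 10, d_12 = (190 - 10^2)/15 = 90/15 = 6, a_12 = floor((13 + 10)/6) = 3.
  m_13 = 6*3 - 10 = 8, d_13 = (190 - 8^2)/6 = 126/6 = 21, a_13 = floor((13 + 8)/21) = 1.
  m_14 = 21*1 - 8 = 13, d_14 = (190 - 13^2)/21 = 21/21 = 1, a_14 = floor((13 + 13)/1) = 26.
  m_15 = 1*26 - 13 = 13, d_15 = (190 - 13^2)/1 = 21/1 = 21: (m_15, d_15) = (m_1, d_1) = (13, 21), so from here the quotients repeat a_1, ..., a_14; the period length is 14.
So sqrt(190) = [13; (1, 3, 1, 1, 1, 2, 2, 2, 1, 1, 1, 3, 1, 26)] with period length k = 14.
k is even, so the fundamental solution of x^2 - 190y^2 = 1 is (p_{k-1}, q_{k-1}) = (p_13, q_13); compute convergents through index 13.
Convergents (p_i = a_i*p_{i-1} + p_{i-2}, q_i = a_i*q_{i-1} + q_{i-2} with p_{-2}=0, p_{-1}=1, q_{-2}=1, q_{-1}=0):
  i=0: a_0=13, p_0 = 13*1 + 0 = 13, q_0 = 13*0 + 1 = 1.
  i=1: a_1=1, p_1 = 1*13 + 1 = 14, q_1 = 1*1 + 0 = 1.
  i=2: a_2=3, p_2 = 3*14 + 13 = 55, q_2 = 3*1 + 1 = 4.
  i=3: a_3=1, p_3 = 1*55 + 14 = 69, q_3 = 1*4 + 1 = 5.
  i=4: a_4=1, p_4 = 1*69 + 55 = 124, q_4 = 1*5 + 4 = 9.
  i=5: a_5=1, p_5 = 1*124 + 69 = 193, q_5 = 1*9 + 5 = 14.
  i=6: a_6=2, p_6 = 2*193 + 124 = 510, q_6 = 2*14 + 9 = 37.
  i=7: a_7=2, p_7 = 2*510 + 193 = 1213, q_7 = 2*37 + 14 = 88.
  i=8: a_8=2, p_8 = 2*1213 + 510 = 2936, q_8 = 2*88 + 37 = 213.
  i=9: a_9=1, p_9 = 1*2936 + 1213 = 4149, q_9 = 1*213 + 88 = 301.
  i=10: a_10=1, p_10 = 1*4149 + 2936 = 7085, q_10 = 1*301 + 213 = 514.
  i=11: a_11=1, p_11 = 1*7085 + 4149 = 11234, q_11 = 1*514 + 301 = 815.
  i=12: a_12=3, p_12 = 3*11234 + 7085 = 40787, q_12 = 3*815 + 514 = 2959.
  i=13: a_13=1, p_13 = 1*40787 + 11234 = 52021, q_13 = 1*2959 + 815 = 3774.
Check: 52021^2 - 190*3774^2 = 2706184441 - 2706184440 = 1, so (x, y) = (52021, 3774) solves the equation, and by the theorem it is the least positive solution.

(x, y) = (52021, 3774)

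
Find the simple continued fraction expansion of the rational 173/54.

Run the Euclidean algorithm on 173 and 54; the successive quotients are the partial quotients a_0, a_1, ... (each step inverts the fractional part left over by the previous one):
  173 = 3*54 + 11, so a_0 = 3.
  54 = 4*11 + 10, so a_1 = 4.
  11 = 1*10 + 1, so a_2 = 1.
  10 = 10*1 + 0, so a_3 = 10.
The remainder reaches 0 after 4 divisions, so the expansion has 4 partial quotients, read off in order.

[3; 4, 1, 10]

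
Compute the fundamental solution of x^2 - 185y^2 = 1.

(x, y) = (9249, 680)

First expand sqrt(185) as a continued fraction. With x_i = (sqrt(185) + m_i)/d_i and (m_0, d_0) = (0, 1): a_0 = floor(sqrt(185)) = 13, since 13^2 = 169 <= 185 < 196 = 14^2.
Iterate m_{i+1} = d_i*a_i - m_i, d_{i+1} = (185 - m_{i+1}^2)/d_i, a_{i+1} = floor((a_0 + m_{i+1})/d_{i+1}):
  m_1 = 1*13 - 0 = 13, d_1 = (185 - 13^2)/1 = 16/1 = 16, a_1 = floor((13 + 13)/16) = 1.
  m_2 = 16*1 - 13 = 3, d_2 = (185 - 3^2)/16 = 176/16 = 11, a_2 = floor((13 + 3)/11) = 1.
  m_3 = 11*1 - 3 = 8, d_3 = (185 - 8^2)/11 = 121/11 = 11, a_3 = floor((13 + 8)/11) = 1.
  m_4 = 11*1 - 8 = 3, d_4 = (185 - 3^2)/11 = 176/11 = 16, a_4 = floor((13 + 3)/16) = 1.
  m_5 = 16*1 - 3 = 13, d_5 = (185 - 13^2)/16 = 16/16 = 1, a_5 = floor((13 + 13)/1) = 26.
  m_6 = 1*26 - 13 = 13, d_6 = (185 - 13^2)/1 = 16/1 = 16: (m_6, d_6) = (m_1, d_1) = (13, 16), so from here the quotients repeat a_1, ..., a_5; the period length is 5.
So sqrt(185) = [13; (1, 1, 1, 1, 26)] with period length k = 5.
k is odd, so (p_{k-1}, q_{k-1}) only solves x^2 - 185y^2 = -1 and the fundamental solution of x^2 - 185y^2 = 1 is (p_{2k-1}, q_{2k-1}) = (p_9, q_9); compute convergents through index 9, running through the period twice.
Convergents (p_i = a_i*p_{i-1} + p_{i-2}, q_i = a_i*q_{i-1} + q_{i-2} with p_{-2}=0, p_{-1}=1, q_{-2}=1, q_{-1}=0):
  i=0: a_0=13, p_0 = 13*1 + 0 = 13, q_0 = 13*0 + 1 = 1.
  i=1: a_1=1, p_1 = 1*13 + 1 = 14, q_1 = 1*1 + 0 = 1.
  i=2: a_2=1, p_2 = 1*14 + 13 = 27, q_2 = 1*1 + 1 = 2.
  i=3: a_3=1, p_3 = 1*27 + 14 = 41, q_3 = 1*2 + 1 = 3.
  i=4: a_4=1, p_4 = 1*41 + 27 = 68, q_4 = 1*3 + 2 = 5.
  i=5: a_5=26, p_5 = 26*68 + 41 = 1809, q_5 = 26*5 + 3 = 133.
  i=6: a_6=1, p_6 = 1*1809 + 68 = 1877, q_6 = 1*133 + 5 = 138.
  i=7: a_7=1, p_7 = 1*1877 + 1809 = 3686, q_7 = 1*138 + 133 = 271.
  i=8: a_8=1, p_8 = 1*3686 + 1877 = 5563, q_8 = 1*271 + 138 = 409.
  i=9: a_9=1, p_9 = 1*5563 + 3686 = 9249, q_9 = 1*409 + 271 = 680.
Indeed p_4^2 - 185*q_4^2 = 4624 - 4625 = -1, not +1.
Check: 9249^2 - 185*680^2 = 85544001 - 85544000 = 1, so (x, y) = (9249, 680) solves the equation, and by the theorem it is the least positive solution.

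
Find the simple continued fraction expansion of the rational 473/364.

[1; 3, 2, 1, 17, 2]

Run the Euclidean algorithm on 473 and 364; the successive quotients are the partial quotients a_0, a_1, ... (each step inverts the fractional part left over by the previous one):
  473 = 1*364 + 109, so a_0 = 1.
  364 = 3*109 + 37, so a_1 = 3.
  109 = 2*37 + 35, so a_2 = 2.
  37 = 1*35 + 2, so a_3 = 1.
  35 = 17*2 + 1, so a_4 = 17.
  2 = 2*1 + 0, so a_5 = 2.
The remainder reaches 0 after 6 divisions, so the expansion has 6 partial quotients, read off in order.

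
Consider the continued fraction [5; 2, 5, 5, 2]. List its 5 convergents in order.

5/1, 11/2, 60/11, 311/57, 682/125

Using the convergent recurrence p_i = a_i*p_{i-1} + p_{i-2}, q_i = a_i*q_{i-1} + q_{i-2} with p_{-2}=0, p_{-1}=1, q_{-2}=1, q_{-1}=0:
  i=0: a_0=5, p_0 = 5*1 + 0 = 5, q_0 = 5*0 + 1 = 1.
  i=1: a_1=2, p_1 = 2*5 + 1 = 11, q_1 = 2*1 + 0 = 2.
  i=2: a_2=5, p_2 = 5*11 + 5 = 60, q_2 = 5*2 + 1 = 11.
  i=3: a_3=5, p_3 = 5*60 + 11 = 311, q_3 = 5*11 + 2 = 57.
  i=4: a_4=2, p_4 = 2*311 + 60 = 682, q_4 = 2*57 + 11 = 125.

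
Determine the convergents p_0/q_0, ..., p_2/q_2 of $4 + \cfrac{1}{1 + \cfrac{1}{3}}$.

4/1, 5/1, 19/4

Using the convergent recurrence p_i = a_i*p_{i-1} + p_{i-2}, q_i = a_i*q_{i-1} + q_{i-2} with p_{-2}=0, p_{-1}=1, q_{-2}=1, q_{-1}=0:
  i=0: a_0=4, p_0 = 4*1 + 0 = 4, q_0 = 4*0 + 1 = 1.
  i=1: a_1=1, p_1 = 1*4 + 1 = 5, q_1 = 1*1 + 0 = 1.
  i=2: a_2=3, p_2 = 3*5 + 4 = 19, q_2 = 3*1 + 1 = 4.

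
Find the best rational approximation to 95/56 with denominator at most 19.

Expand x = 95/56 as a continued fraction with the Euclidean algorithm:
  95 = 1*56 + 39, so a_0 = 1.
  56 = 1*39 + 17, so a_1 = 1.
  39 = 2*17 + 5, so a_2 = 2.
  17 = 3*5 + 2, so a_3 = 3.
  5 = 2*2 + 1, so a_4 = 2.
  2 = 2*1 + 0, so a_5 = 2.
so x = [1; 1, 2, 3, 2, 2].
Convergents (p_i = a_i*p_{i-1} + p_{i-2}, q_i = a_i*q_{i-1} + q_{i-2} with p_{-2}=0, p_{-1}=1, q_{-2}=1, q_{-1}=0), until the denominator exceeds 19:
  i=0: a_0=1, p_0 = 1*1 + 0 = 1, q_0 = 1*0 + 1 = 1.
  i=1: a_1=1, p_1 = 1*1 + 1 = 2, q_1 = 1*1 + 0 = 1.
  i=2: a_2=2, p_2 = 2*2 + 1 = 5, q_2 = 2*1 + 1 = 3.
  i=3: a_3=3, p_3 = 3*5 + 2 = 17, q_3 = 3*3 + 1 = 10.
  i=4: a_4=2, p_4 = 2*17 + 5 = 39, q_4 = 2*10 + 3 = 23.
q_4 = 23 > 19, so the last convergent with denominator <= 19 is p_3/q_3 = 17/10.
The closest fraction with denominator <= 19 is either p_3/q_3 or the intermediate fraction (k*p_3 + p_2)/(k*q_3 + q_2) with the largest k >= 1 whose denominator stays <= 19; these approach x as k grows, and every other convergent or intermediate fraction in range is farther away.
Largest k: floor((19 - q_2)/q_3) = floor((19 - 3)/10) = 1.
That gives (1*17 + 5)/(1*10 + 3) = 22/13.
Compare the errors: |x - 17/10| = |95*10 - 17*56|/(56*10) = 2/560, and |x - 22/13| = |95*13 - 22*56|/(56*13) = 3/728.
Cross-multiplying, 2*728 = 1456 < 1680 = 3*560, so 2/560 is smaller: the convergent 17/10 is closer to x than 22/13.

17/10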